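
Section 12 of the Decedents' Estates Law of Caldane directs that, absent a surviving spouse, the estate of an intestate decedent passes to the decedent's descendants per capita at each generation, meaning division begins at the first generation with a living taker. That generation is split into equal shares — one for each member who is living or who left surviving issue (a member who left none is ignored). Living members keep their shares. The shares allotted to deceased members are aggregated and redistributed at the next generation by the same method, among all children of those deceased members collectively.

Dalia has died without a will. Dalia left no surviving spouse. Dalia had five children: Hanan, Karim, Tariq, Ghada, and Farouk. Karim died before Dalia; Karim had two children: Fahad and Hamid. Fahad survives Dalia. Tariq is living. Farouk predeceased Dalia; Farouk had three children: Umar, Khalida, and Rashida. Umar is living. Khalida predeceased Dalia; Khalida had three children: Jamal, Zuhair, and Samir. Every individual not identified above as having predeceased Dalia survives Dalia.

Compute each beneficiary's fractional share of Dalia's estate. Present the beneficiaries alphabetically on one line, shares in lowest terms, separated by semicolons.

Fahad 2/25; Ghada 1/5; Hamid 2/25; Hanan 1/5; Jamal 2/75; Rashida 2/25; Samir 2/75; Tariq 1/5; Umar 2/25; Zuhair 2/75

There is no surviving spouse, so the entire estate passes to Dalia's descendants per capita at each generation.
At generation 1 (Hanan, Karim, Tariq, Ghada, Farouk) there are 5 shares of (1)/5 = 1/5 each.
Living: Hanan, Tariq, and Ghada — each takes 1/5.
Deceased: Karim and Farouk. Their combined 2/5 is pooled and carried to generation 2.
At generation 2 (Fahad, Hamid, Umar, Khalida, Rashida) there are 5 shares of (2/5)/5 = 2/25 each.
Living: Fahad, Hamid, Umar, and Rashida — each takes 2/25.
Deceased: Khalida. That 2/25 share is carried to generation 3.
At generation 3 (Jamal, Zuhair, Samir) there are 3 shares of (2/25)/3 = 2/75 each.
Living: Jamal, Zuhair, and Samir — each takes 2/75.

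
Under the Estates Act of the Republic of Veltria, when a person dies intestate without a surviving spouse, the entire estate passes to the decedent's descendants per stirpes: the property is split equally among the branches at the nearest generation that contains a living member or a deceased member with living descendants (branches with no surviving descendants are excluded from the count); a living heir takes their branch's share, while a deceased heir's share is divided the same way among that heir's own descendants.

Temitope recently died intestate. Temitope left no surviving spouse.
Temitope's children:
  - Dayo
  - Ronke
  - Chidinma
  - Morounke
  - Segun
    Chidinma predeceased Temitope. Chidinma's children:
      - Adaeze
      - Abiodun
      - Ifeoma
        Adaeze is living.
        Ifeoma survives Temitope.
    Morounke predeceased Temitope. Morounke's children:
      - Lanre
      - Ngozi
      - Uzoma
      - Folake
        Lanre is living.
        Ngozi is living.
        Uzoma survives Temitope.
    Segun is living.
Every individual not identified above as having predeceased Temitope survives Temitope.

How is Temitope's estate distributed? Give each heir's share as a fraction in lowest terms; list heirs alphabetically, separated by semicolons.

There is no surviving spouse, so the entire estate passes to Temitope's descendants per stirpes.
The estate is divided into 5 equal shares of 1/5 among Dayo, Ronke, Chidinma, Morounke, Segun.
Dayo is living and takes 1/5.
Ronke is living and takes 1/5.
Chidinma predeceased; the 1/5 allotted to Chidinma's branch passes to Chidinma's issue by representation.
The 1/5 is divided into 3 equal shares of 1/15 among Adaeze, Abiodun, Ifeoma.
Adaeze is living and takes 1/15.
Abiodun is living and takes 1/15.
Ifeoma is living and takes 1/15.
Morounke predeceased; the 1/5 allotted to Morounke's branch passes to Morounke's issue by representation.
The 1/5 is divided into 4 equal shares of 1/20 among Lanre, Ngozi, Uzoma, Folake.
Lanre is living and takes 1/20.
Ngozi is living and takes 1/20.
Uzoma is living and takes 1/20.
Folake is living and takes 1/20.
Segun is living and takes 1/5.

Abiodun 1/15; Adaeze 1/15; Dayo 1/5; Folake 1/20; Ifeoma 1/15; Lanre 1/20; Ngozi 1/20; Ronke 1/5; Segun 1/5; Uzoma 1/20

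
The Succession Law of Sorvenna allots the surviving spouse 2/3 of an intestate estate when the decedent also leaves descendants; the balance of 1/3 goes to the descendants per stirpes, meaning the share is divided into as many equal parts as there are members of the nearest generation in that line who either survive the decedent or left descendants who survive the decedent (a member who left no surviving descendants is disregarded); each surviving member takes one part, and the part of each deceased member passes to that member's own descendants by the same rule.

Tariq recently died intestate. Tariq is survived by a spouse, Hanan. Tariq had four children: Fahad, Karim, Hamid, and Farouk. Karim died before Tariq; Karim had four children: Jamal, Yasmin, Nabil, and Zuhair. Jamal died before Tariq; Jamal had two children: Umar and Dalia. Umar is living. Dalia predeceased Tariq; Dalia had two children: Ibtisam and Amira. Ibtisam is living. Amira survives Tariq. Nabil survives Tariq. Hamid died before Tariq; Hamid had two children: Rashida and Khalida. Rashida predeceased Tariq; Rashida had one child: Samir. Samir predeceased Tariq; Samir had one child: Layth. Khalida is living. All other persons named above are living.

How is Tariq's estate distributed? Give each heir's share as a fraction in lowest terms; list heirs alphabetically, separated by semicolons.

Hanan, as surviving spouse, takes 2/3.
The remaining 1/3 passes to Tariq's descendants per stirpes.
The 1/3 is divided into 4 equal shares of 1/12 among Fahad, Karim, Hamid, Farouk.
Fahad is living and takes 1/12.
Karim predeceased; the 1/12 allotted to Karim's branch passes to Karim's issue by representation.
The 1/12 is divided into 4 equal shares of 1/48 among Jamal, Yasmin, Nabil, Zuhair.
Jamal predeceased; the 1/48 allotted to Jamal's branch passes to Jamal's issue by representation.
The 1/48 is divided into 2 equal shares of 1/96 among Umar, Dalia.
Umar is living and takes 1/96.
Dalia predeceased; the 1/96 allotted to Dalia's branch passes to Dalia's issue by representation.
The 1/96 is divided into 2 equal shares of 1/192 among Ibtisam, Amira.
Ibtisam is living and takes 1/192.
Amira is living and takes 1/192.
Yasmin is living and takes 1/48.
Nabil is living and takes 1/48.
Zuhair is living and takes 1/48.
Hamid predeceased; the 1/12 allotted to Hamid's branch passes to Hamid's issue by representation.
The 1/12 is divided into 2 equal shares of 1/24 among Rashida, Khalida.
Rashida predeceased; the 1/24 allotted to Rashida's branch passes to Rashida's issue by representation.
Samir's line is the sole branch at this level, so the full 1/24 passes to Samir's issue by representation.
Layth is the sole taker at this level and receives the full 1/24.
Khalida is living and takes 1/24.
Farouk is living and takes 1/12.

Amira 1/192; Fahad 1/12; Farouk 1/12; Hanan 2/3; Ibtisam 1/192; Khalida 1/24; Layth 1/24; Nabil 1/48; Umar 1/96; Yasmin 1/48; Zuhair 1/48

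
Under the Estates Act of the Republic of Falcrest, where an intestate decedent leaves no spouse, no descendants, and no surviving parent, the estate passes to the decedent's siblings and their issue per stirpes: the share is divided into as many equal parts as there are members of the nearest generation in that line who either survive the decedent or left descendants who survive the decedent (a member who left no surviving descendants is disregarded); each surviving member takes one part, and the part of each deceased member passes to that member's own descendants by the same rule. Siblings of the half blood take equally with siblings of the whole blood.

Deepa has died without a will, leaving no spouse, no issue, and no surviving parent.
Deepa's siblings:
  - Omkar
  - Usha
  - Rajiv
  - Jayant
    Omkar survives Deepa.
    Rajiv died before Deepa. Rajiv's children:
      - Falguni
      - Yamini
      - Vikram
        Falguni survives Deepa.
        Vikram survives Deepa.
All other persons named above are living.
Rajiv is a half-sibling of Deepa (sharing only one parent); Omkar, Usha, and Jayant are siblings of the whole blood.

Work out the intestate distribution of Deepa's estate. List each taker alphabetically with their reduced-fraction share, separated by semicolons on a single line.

No spouse, descendants, or parent survives, so the estate passes to Deepa's siblings per stirpes.
Half-blood and whole-blood siblings take equally under the stated rule.
The estate is divided into 4 equal shares of 1/4 among Omkar, Usha, Rajiv, Jayant.
Omkar is living and takes 1/4.
Usha is living and takes 1/4.
Rajiv predeceased; the 1/4 allotted to Rajiv's branch passes to Rajiv's issue by representation.
The 1/4 is divided into 3 equal shares of 1/12 among Falguni, Yamini, Vikram.
Falguni is living and takes 1/12.
Yamini is living and takes 1/12.
Vikram is living and takes 1/12.
Jayant is living and takes 1/4.

Falguni 1/12; Jayant 1/4; Omkar 1/4; Usha 1/4; Vikram 1/12; Yamini 1/12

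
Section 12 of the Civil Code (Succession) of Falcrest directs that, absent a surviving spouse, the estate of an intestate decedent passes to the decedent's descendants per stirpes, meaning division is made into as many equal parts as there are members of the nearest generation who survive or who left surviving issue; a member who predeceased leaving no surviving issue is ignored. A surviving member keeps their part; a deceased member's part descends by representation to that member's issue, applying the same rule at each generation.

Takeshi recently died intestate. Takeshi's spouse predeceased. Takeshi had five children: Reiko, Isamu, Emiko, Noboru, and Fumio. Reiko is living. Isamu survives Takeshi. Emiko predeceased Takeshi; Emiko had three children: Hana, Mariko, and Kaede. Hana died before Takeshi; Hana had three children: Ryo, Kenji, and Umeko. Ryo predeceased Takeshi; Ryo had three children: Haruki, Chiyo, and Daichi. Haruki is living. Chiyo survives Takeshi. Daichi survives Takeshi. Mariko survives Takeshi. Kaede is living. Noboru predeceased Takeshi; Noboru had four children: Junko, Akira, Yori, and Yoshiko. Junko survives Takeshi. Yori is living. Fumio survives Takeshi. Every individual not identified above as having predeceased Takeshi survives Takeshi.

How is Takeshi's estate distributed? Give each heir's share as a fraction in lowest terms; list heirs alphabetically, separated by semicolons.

There is no surviving spouse, so the entire estate passes to Takeshi's descendants per stirpes.
The estate is divided into 5 equal shares of 1/5 among Reiko, Isamu, Emiko, Noboru, Fumio.
Reiko is living and takes 1/5.
Isamu is living and takes 1/5.
Emiko predeceased; the 1/5 allotted to Emiko's branch passes to Emiko's issue by representation.
The 1/5 is divided into 3 equal shares of 1/15 among Hana, Mariko, Kaede.
Hana predeceased; the 1/15 allotted to Hana's branch passes to Hana's issue by representation.
The 1/15 is divided into 3 equal shares of 1/45 among Ryo, Kenji, Umeko.
Ryo predeceased; the 1/45 allotted to Ryo's branch passes to Ryo's issue by representation.
The 1/45 is divided into 3 equal shares of 1/135 among Haruki, Chiyo, Daichi.
Haruki is living and takes 1/135.
Chiyo is living and takes 1/135.
Daichi is living and takes 1/135.
Kenji is living and takes 1/45.
Umeko is living and takes 1/45.
Mariko is living and takes 1/15.
Kaede is living and takes 1/15.
Noboru predeceased; the 1/5 allotted to Noboru's branch passes to Noboru's issue by representation.
The 1/5 is divided into 4 equal shares of 1/20 among Junko, Akira, Yori, Yoshiko.
Junko is living and takes 1/20.
Akira is living and takes 1/20.
Yori is living and takes 1/20.
Yoshiko is living and takes 1/20.
Fumio is living and takes 1/5.

Akira 1/20; Chiyo 1/135; Daichi 1/135; Fumio 1/5; Haruki 1/135; Isamu 1/5; Junko 1/20; Kaede 1/15; Kenji 1/45; Mariko 1/15; Reiko 1/5; Umeko 1/45; Yori 1/20; Yoshiko 1/20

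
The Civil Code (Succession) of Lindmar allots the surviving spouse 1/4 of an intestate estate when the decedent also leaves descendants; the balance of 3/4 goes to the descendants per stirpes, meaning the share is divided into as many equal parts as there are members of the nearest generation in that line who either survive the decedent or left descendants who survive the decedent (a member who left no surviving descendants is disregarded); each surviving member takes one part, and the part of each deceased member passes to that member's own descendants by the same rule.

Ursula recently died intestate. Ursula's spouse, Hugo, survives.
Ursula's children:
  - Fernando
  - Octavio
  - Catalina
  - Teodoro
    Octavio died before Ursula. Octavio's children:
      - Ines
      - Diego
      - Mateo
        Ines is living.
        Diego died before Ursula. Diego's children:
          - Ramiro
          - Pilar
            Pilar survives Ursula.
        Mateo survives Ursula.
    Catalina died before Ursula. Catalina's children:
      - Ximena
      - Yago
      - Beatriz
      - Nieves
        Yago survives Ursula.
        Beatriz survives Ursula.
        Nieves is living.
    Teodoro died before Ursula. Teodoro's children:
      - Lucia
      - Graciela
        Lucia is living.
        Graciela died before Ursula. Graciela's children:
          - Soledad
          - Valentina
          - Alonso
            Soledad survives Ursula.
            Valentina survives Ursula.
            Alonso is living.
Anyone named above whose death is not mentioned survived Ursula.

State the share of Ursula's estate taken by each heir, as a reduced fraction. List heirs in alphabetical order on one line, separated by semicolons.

Hugo, as surviving spouse, takes 1/4.
The remaining 3/4 passes to Ursula's descendants per stirpes.
The 3/4 is divided into 4 equal shares of 3/16 among Fernando, Octavio, Catalina, Teodoro.
Fernando is living and takes 3/16.
Octavio predeceased; the 3/16 allotted to Octavio's branch passes to Octavio's issue by representation.
The 3/16 is divided into 3 equal shares of 1/16 among Ines, Diego, Mateo.
Ines is living and takes 1/16.
Diego predeceased; the 1/16 allotted to Diego's branch passes to Diego's issue by representation.
The 1/16 is divided into 2 equal shares of 1/32 among Ramiro, Pilar.
Ramiro is living and takes 1/32.
Pilar is living and takes 1/32.
Mateo is living and takes 1/16.
Catalina predeceased; the 3/16 allotted to Catalina's branch passes to Catalina's issue by representation.
The 3/16 is divided into 4 equal shares of 3/64 among Ximena, Yago, Beatriz, Nieves.
Ximena is living and takes 3/64.
Yago is living and takes 3/64.
Beatriz is living and takes 3/64.
Nieves is living and takes 3/64.
Teodoro predeceased; the 3/16 allotted to Teodoro's branch passes to Teodoro's issue by representation.
The 3/16 is divided into 2 equal shares of 3/32 among Lucia, Graciela.
Lucia is living and takes 3/32.
Graciela predeceased; the 3/32 allotted to Graciela's branch passes to Graciela's issue by representation.
The 3/32 is divided into 3 equal shares of 1/32 among Soledad, Valentina, Alonso.
Soledad is living and takes 1/32.
Valentina is living and takes 1/32.
Alonso is living and takes 1/32.

Alonso 1/32; Beatriz 3/64; Fernando 3/16; Hugo 1/4; Ines 1/16; Lucia 3/32; Mateo 1/16; Nieves 3/64; Pilar 1/32; Ramiro 1/32; Soledad 1/32; Valentina 1/32; Ximena 3/64; Yago 3/64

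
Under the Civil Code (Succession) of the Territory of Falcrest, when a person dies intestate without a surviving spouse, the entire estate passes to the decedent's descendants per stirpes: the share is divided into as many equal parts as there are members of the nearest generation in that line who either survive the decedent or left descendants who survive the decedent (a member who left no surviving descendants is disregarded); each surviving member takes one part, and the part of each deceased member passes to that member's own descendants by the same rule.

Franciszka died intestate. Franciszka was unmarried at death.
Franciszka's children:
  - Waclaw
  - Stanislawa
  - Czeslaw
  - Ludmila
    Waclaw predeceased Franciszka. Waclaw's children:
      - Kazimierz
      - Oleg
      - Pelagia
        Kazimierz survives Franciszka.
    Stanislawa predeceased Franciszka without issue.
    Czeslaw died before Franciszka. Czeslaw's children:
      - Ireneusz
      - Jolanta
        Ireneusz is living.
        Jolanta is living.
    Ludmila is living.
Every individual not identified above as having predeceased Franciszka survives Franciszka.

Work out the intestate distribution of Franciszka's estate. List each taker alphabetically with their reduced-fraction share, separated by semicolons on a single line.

There is no surviving spouse, so the entire estate passes to Franciszka's descendants per stirpes.
Stanislawa left no surviving issue, so that branch lapses and is disregarded.
The estate is divided into 3 equal shares of 1/3 among Waclaw, Czeslaw, Ludmila.
Waclaw predeceased; the 1/3 allotted to Waclaw's branch passes to Waclaw's issue by representation.
The 1/3 is divided into 3 equal shares of 1/9 among Kazimierz, Oleg, Pelagia.
Kazimierz is living and takes 1/9.
Oleg is living and takes 1/9.
Pelagia is living and takes 1/9.
Czeslaw predeceased; the 1/3 allotted to Czeslaw's branch passes to Czeslaw's issue by representation.
The 1/3 is divided into 2 equal shares of 1/6 among Ireneusz, Jolanta.
Ireneusz is living and takes 1/6.
Jolanta is living and takes 1/6.
Ludmila is living and takes 1/3.

Ireneusz 1/6; Jolanta 1/6; Kazimierz 1/9; Ludmila 1/3; Oleg 1/9; Pelagia 1/9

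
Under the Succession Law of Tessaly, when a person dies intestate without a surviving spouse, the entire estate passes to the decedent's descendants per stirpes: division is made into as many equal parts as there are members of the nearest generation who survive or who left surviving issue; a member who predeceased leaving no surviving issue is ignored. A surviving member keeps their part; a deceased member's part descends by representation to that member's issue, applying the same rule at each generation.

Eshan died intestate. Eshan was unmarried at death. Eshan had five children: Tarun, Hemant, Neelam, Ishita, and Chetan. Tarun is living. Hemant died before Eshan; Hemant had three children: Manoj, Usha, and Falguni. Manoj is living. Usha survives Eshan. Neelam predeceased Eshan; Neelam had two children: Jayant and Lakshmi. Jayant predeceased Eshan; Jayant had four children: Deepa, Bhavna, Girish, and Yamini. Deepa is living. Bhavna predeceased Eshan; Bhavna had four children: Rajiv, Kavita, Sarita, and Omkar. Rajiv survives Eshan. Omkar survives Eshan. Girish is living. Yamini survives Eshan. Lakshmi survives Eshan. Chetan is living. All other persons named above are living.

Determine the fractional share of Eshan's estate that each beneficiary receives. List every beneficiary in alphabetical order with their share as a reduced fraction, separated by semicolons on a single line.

There is no surviving spouse, so the entire estate passes to Eshan's descendants per stirpes.
The estate is divided into 5 equal shares of 1/5 among Tarun, Hemant, Neelam, Ishita, Chetan.
Tarun is living and takes 1/5.
Hemant predeceased; the 1/5 allotted to Hemant's branch passes to Hemant's issue by representation.
The 1/5 is divided into 3 equal shares of 1/15 among Manoj, Usha, Falguni.
Manoj is living and takes 1/15.
Usha is living and takes 1/15.
Falguni is living and takes 1/15.
Neelam predeceased; the 1/5 allotted to Neelam's branch passes to Neelam's issue by representation.
The 1/5 is divided into 2 equal shares of 1/10 among Jayant, Lakshmi.
Jayant predeceased; the 1/10 allotted to Jayant's branch passes to Jayant's issue by representation.
The 1/10 is divided into 4 equal shares of 1/40 among Deepa, Bhavna, Girish, Yamini.
Deepa is living and takes 1/40.
Bhavna predeceased; the 1/40 allotted to Bhavna's branch passes to Bhavna's issue by representation.
The 1/40 is divided into 4 equal shares of 1/160 among Rajiv, Kavita, Sarita, Omkar.
Rajiv is living and takes 1/160.
Kavita is living and takes 1/160.
Sarita is living and takes 1/160.
Omkar is living and takes 1/160.
Girish is living and takes 1/40.
Yamini is living and takes 1/40.
Lakshmi is living and takes 1/10.
Ishita is living and takes 1/5.
Chetan is living and takes 1/5.

Chetan 1/5; Deepa 1/40; Falguni 1/15; Girish 1/40; Ishita 1/5; Kavita 1/160; Lakshmi 1/10; Manoj 1/15; Omkar 1/160; Rajiv 1/160; Sarita 1/160; Tarun 1/5; Usha 1/15; Yamini 1/40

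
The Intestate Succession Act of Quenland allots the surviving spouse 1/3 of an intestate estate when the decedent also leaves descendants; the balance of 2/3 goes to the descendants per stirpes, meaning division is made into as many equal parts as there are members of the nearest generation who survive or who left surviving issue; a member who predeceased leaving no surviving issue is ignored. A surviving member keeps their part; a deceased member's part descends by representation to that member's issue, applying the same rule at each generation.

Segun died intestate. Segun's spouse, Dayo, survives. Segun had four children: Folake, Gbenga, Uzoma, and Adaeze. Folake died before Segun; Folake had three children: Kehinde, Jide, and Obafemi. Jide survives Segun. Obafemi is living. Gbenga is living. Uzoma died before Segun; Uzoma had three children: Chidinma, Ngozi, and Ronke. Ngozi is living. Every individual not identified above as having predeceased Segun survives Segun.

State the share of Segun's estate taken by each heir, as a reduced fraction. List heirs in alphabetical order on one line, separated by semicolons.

Dayo, as surviving spouse, takes 1/3.
The remaining 2/3 passes to Segun's descendants per stirpes.
The 2/3 is divided into 4 equal shares of 1/6 among Folake, Gbenga, Uzoma, Adaeze.
Folake predeceased; the 1/6 allotted to Folake's branch passes to Folake's issue by representation.
The 1/6 is divided into 3 equal shares of 1/18 among Kehinde, Jide, Obafemi.
Kehinde is living and takes 1/18.
Jide is living and takes 1/18.
Obafemi is living and takes 1/18.
Gbenga is living and takes 1/6.
Uzoma predeceased; the 1/6 allotted to Uzoma's branch passes to Uzoma's issue by representation.
The 1/6 is divided into 3 equal shares of 1/18 among Chidinma, Ngozi, Ronke.
Chidinma is living and takes 1/18.
Ngozi is living and takes 1/18.
Ronke is living and takes 1/18.
Adaeze is living and takes 1/6.

Adaeze 1/6; Chidinma 1/18; Dayo 1/3; Gbenga 1/6; Jide 1/18; Kehinde 1/18; Ngozi 1/18; Obafemi 1/18; Ronke 1/18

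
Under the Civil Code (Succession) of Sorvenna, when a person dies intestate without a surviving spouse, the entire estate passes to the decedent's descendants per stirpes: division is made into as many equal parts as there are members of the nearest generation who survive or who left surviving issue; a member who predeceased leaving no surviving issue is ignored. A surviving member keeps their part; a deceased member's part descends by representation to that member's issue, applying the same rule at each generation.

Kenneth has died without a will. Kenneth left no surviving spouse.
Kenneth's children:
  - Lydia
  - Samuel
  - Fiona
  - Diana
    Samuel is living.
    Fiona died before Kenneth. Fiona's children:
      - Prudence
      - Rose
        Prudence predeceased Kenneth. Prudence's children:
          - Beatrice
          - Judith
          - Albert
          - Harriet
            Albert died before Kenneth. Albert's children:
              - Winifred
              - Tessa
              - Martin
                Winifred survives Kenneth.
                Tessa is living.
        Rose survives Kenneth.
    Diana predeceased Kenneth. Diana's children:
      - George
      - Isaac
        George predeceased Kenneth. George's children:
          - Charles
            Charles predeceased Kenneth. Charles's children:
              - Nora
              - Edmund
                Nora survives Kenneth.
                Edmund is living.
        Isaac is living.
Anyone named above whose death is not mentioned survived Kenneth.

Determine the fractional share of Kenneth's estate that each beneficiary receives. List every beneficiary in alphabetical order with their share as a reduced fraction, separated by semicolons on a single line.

Beatrice 1/32; Edmund 1/16; Harriet 1/32; Isaac 1/8; Judith 1/32; Lydia 1/4; Martin 1/96; Nora 1/16; Rose 1/8; Samuel 1/4; Tessa 1/96; Winifred 1/96

There is no surviving spouse, so the entire estate passes to Kenneth's descendants per stirpes.
The estate is divided into 4 equal shares of 1/4 among Lydia, Samuel, Fiona, Diana.
Lydia is living and takes 1/4.
Samuel is living and takes 1/4.
Fiona predeceased; the 1/4 allotted to Fiona's branch passes to Fiona's issue by representation.
The 1/4 is divided into 2 equal shares of 1/8 among Prudence, Rose.
Prudence predeceased; the 1/8 allotted to Prudence's branch passes to Prudence's issue by representation.
The 1/8 is divided into 4 equal shares of 1/32 among Beatrice, Judith, Albert, Harriet.
Beatrice is living and takes 1/32.
Judith is living and takes 1/32.
Albert predeceased; the 1/32 allotted to Albert's branch passes to Albert's issue by representation.
The 1/32 is divided into 3 equal shares of 1/96 among Winifred, Tessa, Martin.
Winifred is living and takes 1/96.
Tessa is living and takes 1/96.
Martin is living and takes 1/96.
Harriet is living and takes 1/32.
Rose is living and takes 1/8.
Diana predeceased; the 1/4 allotted to Diana's branch passes to Diana's issue by representation.
The 1/4 is divided into 2 equal shares of 1/8 among George, Isaac.
George predeceased; the 1/8 allotted to George's branch passes to George's issue by representation.
Charles's line is the sole branch at this level, so the full 1/8 passes to Charles's issue by representation.
The 1/8 is divided into 2 equal shares of 1/16 among Nora, Edmund.
Nora is living and takes 1/16.
Edmund is living and takes 1/16.
Isaac is living and takes 1/8.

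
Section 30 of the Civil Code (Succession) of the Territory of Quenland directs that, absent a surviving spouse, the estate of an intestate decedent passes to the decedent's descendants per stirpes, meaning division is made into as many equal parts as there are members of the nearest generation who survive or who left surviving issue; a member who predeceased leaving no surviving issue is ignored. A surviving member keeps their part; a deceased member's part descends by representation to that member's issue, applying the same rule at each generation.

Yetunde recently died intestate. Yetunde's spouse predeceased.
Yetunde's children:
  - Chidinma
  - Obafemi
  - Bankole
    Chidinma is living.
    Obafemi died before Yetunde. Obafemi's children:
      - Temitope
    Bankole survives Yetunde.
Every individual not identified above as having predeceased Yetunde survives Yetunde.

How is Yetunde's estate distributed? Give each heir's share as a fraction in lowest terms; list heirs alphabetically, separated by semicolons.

Bankole 1/3; Chidinma 1/3; Temitope 1/3

There is no surviving spouse, so the entire estate passes to Yetunde's descendants per stirpes.
The estate is divided into 3 equal shares of 1/3 among Chidinma, Obafemi, Bankole.
Chidinma is living and takes 1/3.
Obafemi predeceased; the 1/3 allotted to Obafemi's branch passes to Obafemi's issue by representation.
Temitope is the sole taker at this level and receives the full 1/3.
Bankole is living and takes 1/3.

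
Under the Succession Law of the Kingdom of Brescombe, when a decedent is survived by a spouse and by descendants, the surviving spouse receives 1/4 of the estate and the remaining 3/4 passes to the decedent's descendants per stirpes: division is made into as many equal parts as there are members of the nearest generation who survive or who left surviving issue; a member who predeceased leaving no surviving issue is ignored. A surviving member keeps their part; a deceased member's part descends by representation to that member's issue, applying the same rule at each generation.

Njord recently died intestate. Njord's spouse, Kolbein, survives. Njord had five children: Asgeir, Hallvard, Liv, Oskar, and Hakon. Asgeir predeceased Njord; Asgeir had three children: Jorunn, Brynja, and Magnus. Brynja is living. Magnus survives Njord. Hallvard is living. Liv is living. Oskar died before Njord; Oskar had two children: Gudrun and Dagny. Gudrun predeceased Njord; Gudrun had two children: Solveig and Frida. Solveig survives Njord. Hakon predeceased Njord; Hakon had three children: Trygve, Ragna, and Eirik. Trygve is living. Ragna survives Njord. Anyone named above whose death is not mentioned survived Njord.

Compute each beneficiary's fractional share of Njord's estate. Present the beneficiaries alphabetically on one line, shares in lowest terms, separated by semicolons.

Brynja 1/20; Dagny 3/40; Eirik 1/20; Frida 3/80; Hallvard 3/20; Jorunn 1/20; Kolbein 1/4; Liv 3/20; Magnus 1/20; Ragna 1/20; Solveig 3/80; Trygve 1/20

Kolbein, as surviving spouse, takes 1/4.
The remaining 3/4 passes to Njord's descendants per stirpes.
The 3/4 is divided into 5 equal shares of 3/20 among Asgeir, Hallvard, Liv, Oskar, Hakon.
Asgeir predeceased; the 3/20 allotted to Asgeir's branch passes to Asgeir's issue by representation.
The 3/20 is divided into 3 equal shares of 1/20 among Jorunn, Brynja, Magnus.
Jorunn is living and takes 1/20.
Brynja is living and takes 1/20.
Magnus is living and takes 1/20.
Hallvard is living and takes 3/20.
Liv is living and takes 3/20.
Oskar predeceased; the 3/20 allotted to Oskar's branch passes to Oskar's issue by representation.
The 3/20 is divided into 2 equal shares of 3/40 among Gudrun, Dagny.
Gudrun predeceased; the 3/40 allotted to Gudrun's branch passes to Gudrun's issue by representation.
The 3/40 is divided into 2 equal shares of 3/80 among Solveig, Frida.
Solveig is living and takes 3/80.
Frida is living and takes 3/80.
Dagny is living and takes 3/40.
Hakon predeceased; the 3/20 allotted to Hakon's branch passes to Hakon's issue by representation.
The 3/20 is divided into 3 equal shares of 1/20 among Trygve, Ragna, Eirik.
Trygve is living and takes 1/20.
Ragna is living and takes 1/20.
Eirik is living and takes 1/20.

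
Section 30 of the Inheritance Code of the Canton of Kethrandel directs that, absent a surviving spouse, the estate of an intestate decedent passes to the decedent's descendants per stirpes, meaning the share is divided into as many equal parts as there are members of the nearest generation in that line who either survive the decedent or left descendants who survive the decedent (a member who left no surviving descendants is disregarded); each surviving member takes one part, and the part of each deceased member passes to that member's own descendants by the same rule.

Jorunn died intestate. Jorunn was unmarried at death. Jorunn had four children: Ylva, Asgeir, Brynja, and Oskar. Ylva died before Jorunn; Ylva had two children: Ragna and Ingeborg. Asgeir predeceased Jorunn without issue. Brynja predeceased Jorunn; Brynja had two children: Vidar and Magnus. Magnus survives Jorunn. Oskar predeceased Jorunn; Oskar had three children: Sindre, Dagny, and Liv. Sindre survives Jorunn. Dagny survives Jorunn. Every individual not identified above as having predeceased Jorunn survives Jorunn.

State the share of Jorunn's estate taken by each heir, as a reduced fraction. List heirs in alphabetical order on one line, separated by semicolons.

There is no surviving spouse, so the entire estate passes to Jorunn's descendants per stirpes.
Asgeir left no surviving issue, so that branch lapses and is disregarded.
The estate is divided into 3 equal shares of 1/3 among Ylva, Brynja, Oskar.
Ylva predeceased; the 1/3 allotted to Ylva's branch passes to Ylva's issue by representation.
The 1/3 is divided into 2 equal shares of 1/6 among Ragna, Ingeborg.
Ragna is living and takes 1/6.
Ingeborg is living and takes 1/6.
Brynja predeceased; the 1/3 allotted to Brynja's branch passes to Brynja's issue by representation.
The 1/3 is divided into 2 equal shares of 1/6 among Vidar, Magnus.
Vidar is living and takes 1/6.
Magnus is living and takes 1/6.
Oskar predeceased; the 1/3 allotted to Oskar's branch passes to Oskar's issue by representation.
The 1/3 is divided into 3 equal shares of 1/9 among Sindre, Dagny, Liv.
Sindre is living and takes 1/9.
Dagny is living and takes 1/9.
Liv is living and takes 1/9.

Dagny 1/9; Ingeborg 1/6; Liv 1/9; Magnus 1/6; Ragna 1/6; Sindre 1/9; Vidar 1/6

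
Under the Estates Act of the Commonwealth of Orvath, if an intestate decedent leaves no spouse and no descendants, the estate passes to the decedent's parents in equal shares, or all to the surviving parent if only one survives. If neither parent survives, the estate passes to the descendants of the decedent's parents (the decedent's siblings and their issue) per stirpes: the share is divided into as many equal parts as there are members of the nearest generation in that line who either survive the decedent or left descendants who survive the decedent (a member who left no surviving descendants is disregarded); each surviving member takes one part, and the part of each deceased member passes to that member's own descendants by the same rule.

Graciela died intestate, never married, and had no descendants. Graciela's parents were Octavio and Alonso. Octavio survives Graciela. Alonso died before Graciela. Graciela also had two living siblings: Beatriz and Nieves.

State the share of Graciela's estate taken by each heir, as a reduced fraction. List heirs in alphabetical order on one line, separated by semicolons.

Octavio 1

Only one parent, Octavio, survives, so Octavio takes the entire estate. The siblings take nothing because a surviving parent has priority.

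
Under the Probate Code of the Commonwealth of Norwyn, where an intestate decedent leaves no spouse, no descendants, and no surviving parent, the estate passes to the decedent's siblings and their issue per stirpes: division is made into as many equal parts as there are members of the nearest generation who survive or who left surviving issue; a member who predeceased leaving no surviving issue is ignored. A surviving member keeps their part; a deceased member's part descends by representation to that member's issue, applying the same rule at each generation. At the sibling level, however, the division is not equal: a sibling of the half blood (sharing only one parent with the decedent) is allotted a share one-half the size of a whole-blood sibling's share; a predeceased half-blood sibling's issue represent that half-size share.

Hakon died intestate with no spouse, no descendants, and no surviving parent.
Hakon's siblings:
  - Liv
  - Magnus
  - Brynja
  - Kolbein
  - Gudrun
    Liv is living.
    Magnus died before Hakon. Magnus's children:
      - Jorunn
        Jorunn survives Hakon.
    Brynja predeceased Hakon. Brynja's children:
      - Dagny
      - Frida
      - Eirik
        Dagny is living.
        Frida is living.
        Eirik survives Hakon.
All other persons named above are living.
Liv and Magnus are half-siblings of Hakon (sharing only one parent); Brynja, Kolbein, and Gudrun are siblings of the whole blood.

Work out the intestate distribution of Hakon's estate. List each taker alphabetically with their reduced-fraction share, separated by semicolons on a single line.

Dagny 1/12; Eirik 1/12; Frida 1/12; Gudrun 1/4; Jorunn 1/8; Kolbein 1/4; Liv 1/8

No spouse, descendants, or parent survives, so the estate passes to Hakon's siblings per stirpes.
Half-blood siblings count for one-half the weight of whole-blood siblings at the initial division.
Dividing 1 in proportion to weights (total weight 4): Liv (weight 1/2) → 1/8; Magnus (weight 1/2) → 1/8; Brynja (weight 1) → 1/4; Kolbein (weight 1) → 1/4; Gudrun (weight 1) → 1/4.
Liv is living and takes 1/8.
Magnus predeceased; the 1/8 allotted to Magnus's branch passes to Magnus's issue by representation.
Jorunn is the sole taker at this level and receives the full 1/8.
Brynja predeceased; the 1/4 allotted to Brynja's branch passes to Brynja's issue by representation.
The 1/4 is divided into 3 equal shares of 1/12 among Dagny, Frida, Eirik.
Dagny is living and takes 1/12.
Frida is living and takes 1/12.
Eirik is living and takes 1/12.
Kolbein is living and takes 1/4.
Gudrun is living and takes 1/4.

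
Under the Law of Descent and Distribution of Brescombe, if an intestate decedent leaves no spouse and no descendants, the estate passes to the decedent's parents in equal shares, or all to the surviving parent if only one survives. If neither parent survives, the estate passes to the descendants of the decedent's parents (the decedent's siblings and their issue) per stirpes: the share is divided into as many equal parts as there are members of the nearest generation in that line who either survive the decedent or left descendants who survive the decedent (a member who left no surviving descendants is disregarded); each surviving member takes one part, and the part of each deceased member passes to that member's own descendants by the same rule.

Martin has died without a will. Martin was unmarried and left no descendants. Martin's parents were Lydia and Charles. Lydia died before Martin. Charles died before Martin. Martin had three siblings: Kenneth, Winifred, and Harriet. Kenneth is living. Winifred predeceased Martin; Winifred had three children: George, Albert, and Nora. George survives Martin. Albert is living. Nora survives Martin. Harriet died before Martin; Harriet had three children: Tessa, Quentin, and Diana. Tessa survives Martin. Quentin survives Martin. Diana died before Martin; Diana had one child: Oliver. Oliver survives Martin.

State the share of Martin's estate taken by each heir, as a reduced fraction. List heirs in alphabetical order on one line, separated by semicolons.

Neither parent survives and there are no descendants, so the estate passes to Martin's siblings and their issue per stirpes.
The estate is divided into 3 equal shares of 1/3 among Kenneth, Winifred, Harriet.
Kenneth is living and takes 1/3.
Winifred predeceased; the 1/3 allotted to Winifred's branch passes to Winifred's issue by representation.
The 1/3 is divided into 3 equal shares of 1/9 among George, Albert, Nora.
George is living and takes 1/9.
Albert is living and takes 1/9.
Nora is living and takes 1/9.
Harriet predeceased; the 1/3 allotted to Harriet's branch passes to Harriet's issue by representation.
The 1/3 is divided into 3 equal shares of 1/9 among Tessa, Quentin, Diana.
Tessa is living and takes 1/9.
Quentin is living and takes 1/9.
Diana predeceased; the 1/9 allotted to Diana's branch passes to Diana's issue by representation.
Oliver is the sole taker at this level and receives the full 1/9.

Albert 1/9; George 1/9; Kenneth 1/3; Nora 1/9; Oliver 1/9; Quentin 1/9; Tessa 1/9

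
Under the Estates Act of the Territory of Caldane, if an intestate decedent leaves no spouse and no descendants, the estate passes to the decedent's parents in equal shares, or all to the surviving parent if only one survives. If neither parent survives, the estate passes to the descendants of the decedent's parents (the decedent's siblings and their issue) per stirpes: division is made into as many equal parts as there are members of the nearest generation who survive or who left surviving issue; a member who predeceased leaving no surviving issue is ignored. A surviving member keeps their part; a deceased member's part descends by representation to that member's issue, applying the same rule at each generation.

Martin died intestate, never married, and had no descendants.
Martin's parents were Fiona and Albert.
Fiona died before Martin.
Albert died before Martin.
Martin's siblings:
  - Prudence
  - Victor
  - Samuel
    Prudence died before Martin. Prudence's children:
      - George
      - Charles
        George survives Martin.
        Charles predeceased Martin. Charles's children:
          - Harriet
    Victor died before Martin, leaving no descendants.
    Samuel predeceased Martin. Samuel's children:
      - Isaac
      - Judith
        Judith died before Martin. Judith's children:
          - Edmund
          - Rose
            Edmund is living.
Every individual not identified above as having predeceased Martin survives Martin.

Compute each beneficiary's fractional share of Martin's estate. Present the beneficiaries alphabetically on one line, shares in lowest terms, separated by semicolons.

Neither parent survives and there are no descendants, so the estate passes to Martin's siblings and their issue per stirpes.
Victor left no surviving issue, so that branch lapses and is disregarded.
The estate is divided into 2 equal shares of 1/2 among Prudence, Samuel.
Prudence predeceased; the 1/2 allotted to Prudence's branch passes to Prudence's issue by representation.
The 1/2 is divided into 2 equal shares of 1/4 among George, Charles.
George is living and takes 1/4.
Charles predeceased; the 1/4 allotted to Charles's branch passes to Charles's issue by representation.
Harriet is the sole taker at this level and receives the full 1/4.
Samuel predeceased; the 1/2 allotted to Samuel's branch passes to Samuel's issue by representation.
The 1/2 is divided into 2 equal shares of 1/4 among Isaac, Judith.
Isaac is living and takes 1/4.
Judith predeceased; the 1/4 allotted to Judith's branch passes to Judith's issue by representation.
The 1/4 is divided into 2 equal shares of 1/8 among Edmund, Rose.
Edmund is living and takes 1/8.
Rose is living and takes 1/8.

Edmund 1/8; George 1/4; Harriet 1/4; Isaac 1/4; Rose 1/8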